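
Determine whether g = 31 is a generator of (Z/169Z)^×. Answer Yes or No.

No

φ(169) = φ(13^2) = 13·(13−1) = 156 = 2^2 · 3 · 13.
Test 31^(156/q) mod 169 for each prime factor q of 156:
31^78 ≡ 168 (mod 169)  [q = 2: ≢ 1 ✓]
31^52 ≡ 1 (mod 169)  [q = 3: ≡ 1 ✗]
31^12 ≡ 144 (mod 169)  [q = 13: ≢ 1 ✓]
31^52 ≡ 1 shows ord(31) | 52, strictly less than φ(169); not a primitive root.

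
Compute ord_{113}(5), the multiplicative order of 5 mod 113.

The order of 5 must divide φ(113) = 113 − 1 = 112 = 2^4 · 7.
Divisors of 112: 1, 2, 4, 7, 8, 14, 16, 28, 56, 112.
Check 5^d mod 113 for each divisor in increasing order:
5^1 ≡ 5 (mod 113)
5^2 ≡ 25 (mod 113)
5^4 ≡ 60 (mod 113)
5^7 ≡ 42 (mod 113)
5^8 ≡ 97 (mod 113)
5^14 ≡ 69 (mod 113)
5^16 ≡ 30 (mod 113)
5^28 ≡ 15 (mod 113)
5^56 ≡ 112 (mod 113)
5^112 ≡ 1 (mod 113) ✓
Therefore the multiplicative order of 5 modulo 113 is 112.

112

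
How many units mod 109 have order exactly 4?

2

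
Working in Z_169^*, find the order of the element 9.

39

The order of 9 must divide φ(169) = φ(13^2) = 13·(13−1) = 156 = 2^2 · 3 · 13.
Divisors of 156: 1, 2, 3, 4, 6, 12, 13, 26, 39, 52, 78, 156.
Test each divisor d:
9^1 ≡ 9 (mod 169)
9^2 ≡ 81 (mod 169)
9^3 ≡ 53 (mod 169)
9^4 ≡ 139 (mod 169)
9^6 ≡ 105 (mod 169)
9^12 ≡ 40 (mod 169)
9^13 ≡ 22 (mod 169)
9^26 ≡ 146 (mod 169)
9^39 ≡ 1 (mod 169) ✓
Therefore the multiplicative order of 9 modulo 169 is 39.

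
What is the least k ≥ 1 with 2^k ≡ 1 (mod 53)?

52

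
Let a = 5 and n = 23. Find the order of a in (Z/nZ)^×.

22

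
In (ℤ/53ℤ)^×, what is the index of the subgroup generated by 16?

4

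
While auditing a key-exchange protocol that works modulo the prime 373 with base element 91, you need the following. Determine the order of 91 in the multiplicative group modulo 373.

Since 91 ∈ (Z/373Z)^×, its order divides φ(373) = 373 − 1 = 372 = 2^2 · 3 · 31.
Divisors of 372: 1, 2, 3, 4, 6, 12, 31, 62, 93, 124, 186, 372.
Compute 91^d (mod 373) for the divisors d until we hit 1:
91^1 ≡ 91 (mod 373)
91^2 ≡ 75 (mod 373)
91^3 ≡ 111 (mod 373)
91^4 ≡ 30 (mod 373)
91^6 ≡ 12 (mod 373)
91^12 ≡ 144 (mod 373)
91^31 ≡ 1 (mod 373) ✓
Therefore the multiplicative order of 91 modulo 373 is 31.

31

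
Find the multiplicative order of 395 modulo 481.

36

ord(395) | φ(481) = φ(13·37) = (13−1)·(37−1) = 12·36 = 432 = 2^4 · 3^3.
Divisors of 432: 1, 2, 3, 4, 6, 8, 9, 12, 16, 18, 24, 27, 36, 48, 54, 72, 108, 144, 216, 432.
Check 395^d mod 481 for each divisor in increasing order:
395^1 ≡ 395 (mod 481)
395^2 ≡ 181 (mod 481)
395^3 ≡ 307 (mod 481)
395^4 ≡ 53 (mod 481)
395^6 ≡ 454 (mod 481)
395^8 ≡ 404 (mod 481)
395^9 ≡ 369 (mod 481)
395^12 ≡ 248 (mod 481)
395^16 ≡ 157 (mod 481)
395^18 ≡ 38 (mod 481)
395^24 ≡ 417 (mod 481)
395^27 ≡ 73 (mod 481)
395^36 ≡ 1 (mod 481) ✓
So ord_481(395) = 36.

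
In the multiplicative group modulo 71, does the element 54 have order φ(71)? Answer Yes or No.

No

φ(71) = 71 − 1 = 70 = 2 · 5 · 7.
It suffices to check that the order of 54 is not a proper divisor of 70: compute 54^(70/q) for q ∈ {2, 5, 7}.
54^35 ≡ 1 (mod 71)  [q = 2: ≡ 1 ✗]
54^14 ≡ 25 (mod 71)  [q = 5: ≢ 1 ✓]
54^10 ≡ 1 (mod 71)  [q = 7: ≡ 1 ✗]
54^35 ≡ 1 shows ord(54) | 35, strictly less than φ(71); not a primitive root.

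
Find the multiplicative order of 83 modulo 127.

ord(83) | φ(127) = 127 − 1 = 126 = 2 · 3^2 · 7.
Divisors of 126: 1, 2, 3, 6, 7, 9, 14, 18, 21, 42, 63, 126.
Compute 83^d (mod 127) for the divisors d until we hit 1:
83^1 ≡ 83
83^2 ≡ 31
83^3 ≡ 33
83^6 ≡ 73
83^7 ≡ 90
83^9 ≡ 123
83^14 ≡ 99
83^18 ≡ 16
83^21 ≡ 20
83^42 ≡ 19
83^63 ≡ 126
83^126 ≡ 1
Hence ord(83) = 126.

126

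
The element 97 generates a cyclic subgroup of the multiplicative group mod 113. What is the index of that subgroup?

8

Since 97 ∈ (Z/113Z)^×, its order divides φ(113) = 113 − 1 = 112 = 2^4 · 7.
Divisors of 112: 1, 2, 4, 7, 8, 14, 16, 28, 56, 112.
Test each divisor d:
97^1 ≡ 97
97^2 ≡ 30
97^4 ≡ 109
97^7 ≡ 112
97^8 ≡ 16
97^14 ≡ 1
So ord_113(97) = 14, hence |⟨97⟩| = 14.
The index is φ(113) / ord(97) = 112 / 14 = 8.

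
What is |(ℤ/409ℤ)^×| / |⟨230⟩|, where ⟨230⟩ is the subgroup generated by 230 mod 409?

4

Since 230 ∈ (Z/409Z)^×, its order divides φ(409) = 409 − 1 = 408 = 2^3 · 3 · 17.
Divisors of 408: 1, 2, 3, 4, 6, 8, 12, 17, 24, 34, 51, 68, 102, 136, 204, 408.
Check 230^d mod 409 for each divisor in increasing order:
230^1 ≡ 230
230^2 ≡ 139
230^3 ≡ 68
230^4 ≡ 98
230^6 ≡ 125
230^8 ≡ 197
230^12 ≡ 83
230^17 ≡ 54
230^24 ≡ 345
230^34 ≡ 53
230^51 ≡ 408
230^68 ≡ 355
230^102 ≡ 1
So ord_409(230) = 102, hence |⟨230⟩| = 102.
The index is φ(409) / ord(230) = 408 / 102 = 4.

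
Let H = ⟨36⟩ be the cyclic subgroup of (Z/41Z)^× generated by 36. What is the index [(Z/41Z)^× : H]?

2

ord(36) | φ(41) = 41 − 1 = 40 = 2^3 · 5.
Divisors of 40: 1, 2, 4, 5, 8, 10, 20, 40.
Compute 36^d (mod 41) for the divisors d until we hit 1:
36^1 ≡ 36
36^2 ≡ 25
36^4 ≡ 10
36^5 ≡ 32
36^8 ≡ 18
36^10 ≡ 40
36^20 ≡ 1
Thus |⟨36⟩| = ord(36) = 20.
The index is φ(41) / ord(36) = 40 / 20 = 2.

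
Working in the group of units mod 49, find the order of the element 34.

14

ord(34) | φ(49) = φ(7^2) = 7·(7−1) = 42 = 2 · 3 · 7.
Divisors of 42: 1, 2, 3, 6, 7, 14, 21, 42.
Compute 34^d (mod 49) for the divisors d until we hit 1:
34^1 ≡ 34
34^2 ≡ 29
34^3 ≡ 6
34^6 ≡ 36
34^7 ≡ 48
34^14 ≡ 1
So ord_49(34) = 14.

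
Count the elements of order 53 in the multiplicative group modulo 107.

52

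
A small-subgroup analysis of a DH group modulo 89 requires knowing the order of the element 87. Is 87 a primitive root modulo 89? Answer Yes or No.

φ(89) = 89 − 1 = 88 = 2^3 · 11.
Test 87^(88/q) mod 89 for each prime factor q of 88:
87^44 ≡ 1 (mod 89)  [q = 2: ≡ 1 ✗]
87^8 ≡ 78 (mod 89)  [q = 11: ≢ 1 ✓]
87^44 ≡ 1 shows ord(87) | 44, strictly less than φ(89); not a primitive root.

No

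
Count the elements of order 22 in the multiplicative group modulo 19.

φ(19) = 19 − 1 = 18 = 2 · 3^2.
Since (Z/19Z)^× is cyclic of order 18, the number of elements of order d is φ(d) when d | 18 and 0 otherwise.
22 does not divide 18, so no element of (Z/19Z)^× has order 22.

0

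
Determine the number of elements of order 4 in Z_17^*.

2

φ(17) = 17 − 1 = 16 = 2^4.
(Z/17Z)^× is cyclic (|G| = 16); a cyclic group of order m has exactly φ(d) elements of each order d | m, and none otherwise.
4 = 2^2 divides 16, and φ(4) = 2.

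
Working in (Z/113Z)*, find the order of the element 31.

Since 31 ∈ (Z/113Z)^×, its order divides φ(113) = 113 − 1 = 112 = 2^4 · 7.
Divisors of 112: 1, 2, 4, 7, 8, 14, 16, 28, 56, 112.
Test each divisor d:
31^1 ≡ 31 (mod 113)
31^2 ≡ 57 (mod 113)
31^4 ≡ 85 (mod 113)
31^7 ≡ 18 (mod 113)
31^8 ≡ 106 (mod 113)
31^14 ≡ 98 (mod 113)
31^16 ≡ 49 (mod 113)
31^28 ≡ 112 (mod 113)
31^56 ≡ 1 (mod 113) ✓
The smallest such exponent is 56, so the order of 31 is 56.

56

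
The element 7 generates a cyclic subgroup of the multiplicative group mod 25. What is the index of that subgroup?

5

The order of 7 must divide φ(25) = φ(5^2) = 5·(5−1) = 20 = 2^2 · 5.
Divisors of 20: 1, 2, 4, 5, 10, 20.
Evaluate successive powers at the divisors of 20:
7^1 ≡ 7
7^2 ≡ 24
7^4 ≡ 1
The order of 7 is 4, so the subgroup it generates has 4 elements.
The index is φ(25) / ord(7) = 20 / 4 = 5.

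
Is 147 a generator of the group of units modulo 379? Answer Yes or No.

No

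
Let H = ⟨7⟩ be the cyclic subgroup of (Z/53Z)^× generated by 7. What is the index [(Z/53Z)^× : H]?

2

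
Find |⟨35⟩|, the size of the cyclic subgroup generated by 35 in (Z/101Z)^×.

100

By Lagrange's theorem, ord_101(35) divides φ(101) = 101 − 1 = 100 = 2^2 · 5^2.
Divisors of 100: 1, 2, 4, 5, 10, 20, 25, 50, 100.
Test each divisor d:
35^1 ≡ 35 (mod 101)
35^2 ≡ 13 (mod 101)
35^4 ≡ 68 (mod 101)
35^5 ≡ 57 (mod 101)
35^10 ≡ 17 (mod 101)
35^20 ≡ 87 (mod 101)
35^25 ≡ 10 (mod 101)
35^50 ≡ 100 (mod 101)
35^100 ≡ 1 (mod 101) ✓
Therefore the multiplicative order of 35 modulo 101 is 100.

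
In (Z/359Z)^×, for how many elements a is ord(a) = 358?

φ(359) = 359 − 1 = 358 = 2 · 179.
In a cyclic group of order 358, there are φ(d) elements of order d for each divisor d of 358, and zero for non-divisors.
358 = 2 · 179 divides 358, and φ(358) = 178.

178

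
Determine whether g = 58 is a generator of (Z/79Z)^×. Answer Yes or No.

φ(79) = 79 − 1 = 78 = 2 · 3 · 13.
It suffices to check that the order of 58 is not a proper divisor of 78: compute 58^(78/q) for q ∈ {2, 3, 13}.
58^39 ≡ 78 (mod 79)  [q = 2: ≢ 1 ✓]
58^26 ≡ 1 (mod 79)  [q = 3: ≡ 1 ✗]
58^6 ≡ 8 (mod 79)  [q = 13: ≢ 1 ✓]
The check at q = 3 fails, so 58 generates a proper subgroup.

No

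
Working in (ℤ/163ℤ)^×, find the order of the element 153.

162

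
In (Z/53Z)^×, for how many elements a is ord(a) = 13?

12

φ(53) = 53 − 1 = 52 = 2^2 · 13.
(Z/53Z)^× is cyclic (|G| = 52); a cyclic group of order m has exactly φ(d) elements of each order d | m, and none otherwise.
13 | 52, and φ(13) = 13 − 1 = 12.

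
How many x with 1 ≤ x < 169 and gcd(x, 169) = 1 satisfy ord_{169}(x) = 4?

2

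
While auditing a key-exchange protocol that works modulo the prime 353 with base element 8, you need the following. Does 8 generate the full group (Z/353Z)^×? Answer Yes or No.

φ(353) = 353 − 1 = 352 = 2^5 · 11.
It suffices to check that the order of 8 is not a proper divisor of 352: compute 8^(352/q) for q ∈ {2, 11}.
8^176 ≡ 1 (mod 353)  [q = 2: ≡ 1 ✗]
8^32 ≡ 256 (mod 353)  [q = 11: ≢ 1 ✓]
8^176 ≡ 1 shows ord(8) | 176, strictly less than φ(353); not a primitive root.

No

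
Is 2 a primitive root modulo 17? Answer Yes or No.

No

φ(17) = 17 − 1 = 16 = 2^4.
It suffices to check that the order of 2 is not a proper divisor of 16: compute 2^(16/q) for q ∈ {2}.
2^8 ≡ 1 (mod 17)  [q = 2: ≡ 1 ✗]
Since 2^8 ≡ 1, the order of 2 divides 8 < 16, so 2 is not a primitive root.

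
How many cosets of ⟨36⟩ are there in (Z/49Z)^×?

6

The order of 36 must divide φ(49) = φ(7^2) = 7·(7−1) = 42 = 2 · 3 · 7.
Divisors of 42: 1, 2, 3, 6, 7, 14, 21, 42.
Check 36^d mod 49 for each divisor in increasing order:
36^1 ≡ 36 (mod 49)
36^2 ≡ 22 (mod 49)
36^3 ≡ 8 (mod 49)
36^6 ≡ 15 (mod 49)
36^7 ≡ 1 (mod 49) ✓
The order of 36 is 7, so the subgroup it generates has 7 elements.
[(Z/49Z)^× : ⟨36⟩] = 42/7 = 6.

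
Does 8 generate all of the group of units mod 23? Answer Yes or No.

φ(23) = 23 − 1 = 22 = 2 · 11.
It suffices to check that the order of 8 is not a proper divisor of 22: compute 8^(22/q) for q ∈ {2, 11}.
8^11 ≡ 1 (mod 23)  [q = 2: ≡ 1 ✗]
8^2 ≡ 18 (mod 23)  [q = 11: ≢ 1 ✓]
The check at q = 2 fails, so 8 generates a proper subgroup.

No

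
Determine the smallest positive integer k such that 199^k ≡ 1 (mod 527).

By Lagrange's theorem, ord_527(199) divides φ(527) = φ(17·31) = (17−1)·(31−1) = 16·30 = 480 = 2^5 · 3 · 5.
Divisors of 480: 1, 2, 3, 4, 5, 6, 8, 10, 12, 15, 16, 20, 24, 30, 32, 40, 48, 60, 80, 96, 120, 160, 240, 480.
Test each divisor d:
199^1 ≡ 199 (mod 527)
199^2 ≡ 76 (mod 527)
199^3 ≡ 368 (mod 527)
199^4 ≡ 506 (mod 527)
199^5 ≡ 37 (mod 527)
199^6 ≡ 512 (mod 527)
199^8 ≡ 441 (mod 527)
199^10 ≡ 315 (mod 527)
199^12 ≡ 225 (mod 527)
199^15 ≡ 61 (mod 527)
199^16 ≡ 18 (mod 527)
199^20 ≡ 149 (mod 527)
199^24 ≡ 33 (mod 527)
199^30 ≡ 32 (mod 527)
199^32 ≡ 324 (mod 527)
199^40 ≡ 67 (mod 527)
199^48 ≡ 35 (mod 527)
199^60 ≡ 497 (mod 527)
199^80 ≡ 273 (mod 527)
199^96 ≡ 171 (mod 527)
199^120 ≡ 373 (mod 527)
199^160 ≡ 222 (mod 527)
199^240 ≡ 1 (mod 527) ✓
The smallest such exponent is 240, so the order of 199 is 240.

240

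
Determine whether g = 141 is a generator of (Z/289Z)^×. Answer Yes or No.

φ(289) = φ(17^2) = 17·(17−1) = 272 = 2^4 · 17.
Test 141^(272/q) mod 289 for each prime factor q of 272:
141^136 ≡ 288 (mod 289)  [q = 2: ≢ 1 ✓]
141^16 ≡ 120 (mod 289)  [q = 17: ≢ 1 ✓]
None equal 1, so ord_289(141) = 272: 141 is a primitive root.

Yes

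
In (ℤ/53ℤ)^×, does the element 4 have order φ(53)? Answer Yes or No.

φ(53) = 53 − 1 = 52 = 2^2 · 13.
4 is a primitive root mod 53 iff 4^(φ(53)/q) ≢ 1 for every prime q | φ(53), i.e. q ∈ {2, 13}.
4^26 ≡ 1 (mod 53)  [q = 2: ≡ 1 ✗]
4^4 ≡ 44 (mod 53)  [q = 13: ≢ 1 ✓]
4^26 ≡ 1 shows ord(4) | 26, strictly less than φ(53); not a primitive root.

No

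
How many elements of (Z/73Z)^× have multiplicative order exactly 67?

φ(73) = 73 − 1 = 72 = 2^3 · 3^2.
(Z/73Z)^× is cyclic (|G| = 72); a cyclic group of order m has exactly φ(d) elements of each order d | m, and none otherwise.
67 does not divide 72, so no element of (Z/73Z)^× has order 67.

0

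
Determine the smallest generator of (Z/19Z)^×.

2

φ(19) = 19 − 1 = 18 = 2 · 3^2.
Test candidates g = 2, 3, … against the prime factors q ∈ {2, 3} of φ(19): g is a generator iff g^(18/q) ≢ 1 for every such q.
g = 2: 2^9 ≡ 18; 2^6 ≡ 7 — none is 1, so 2 is a primitive root.
So 2 is the smallest generator of (Z/19Z)^×.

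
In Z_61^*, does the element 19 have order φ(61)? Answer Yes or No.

No

φ(61) = 61 − 1 = 60 = 2^2 · 3 · 5.
An element g generates (Z/61Z)^× iff g^(60/q) ≢ 1 (mod 61) for each prime q ∈ {2, 3, 5}.
19^30 ≡ 1 (mod 61)  [q = 2: ≡ 1 ✗]
19^20 ≡ 13 (mod 61)  [q = 3: ≢ 1 ✓]
19^12 ≡ 9 (mod 61)  [q = 5: ≢ 1 ✓]
Since 19^30 ≡ 1, the order of 19 divides 30 < 60, so 19 is not a primitive root.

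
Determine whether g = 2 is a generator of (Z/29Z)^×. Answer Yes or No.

φ(29) = 29 − 1 = 28 = 2^2 · 7.
2 is a primitive root mod 29 iff 2^(φ(29)/q) ≢ 1 for every prime q | φ(29), i.e. q ∈ {2, 7}.
2^14 ≡ 28 (mod 29)  [q = 2: ≢ 1 ✓]
2^4 ≡ 16 (mod 29)  [q = 7: ≢ 1 ✓]
All checks pass, so 2 has order 28 and is a primitive root modulo 29.

Yes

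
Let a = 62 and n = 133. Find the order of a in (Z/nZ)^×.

By Lagrange's theorem, ord_133(62) divides φ(133) = φ(7·19) = (7−1)·(19−1) = 6·18 = 108 = 2^2 · 3^3.
Divisors of 108: 1, 2, 3, 4, 6, 9, 12, 18, 27, 36, 54, 108.
Compute 62^d (mod 133) for the divisors d until we hit 1:
62^1 ≡ 62
62^2 ≡ 120
62^3 ≡ 125
62^4 ≡ 36
62^6 ≡ 64
62^9 ≡ 20
62^12 ≡ 106
62^18 ≡ 1
Therefore the multiplicative order of 62 modulo 133 is 18.

18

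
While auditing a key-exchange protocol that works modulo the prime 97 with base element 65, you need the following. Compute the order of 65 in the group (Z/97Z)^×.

ord(65) | φ(97) = 97 − 1 = 96 = 2^5 · 3.
Divisors of 96: 1, 2, 3, 4, 6, 8, 12, 16, 24, 32, 48, 96.
Test each divisor d:
65^1 ≡ 65 (mod 97)
65^2 ≡ 54 (mod 97)
65^3 ≡ 18 (mod 97)
65^4 ≡ 6 (mod 97)
65^6 ≡ 33 (mod 97)
65^8 ≡ 36 (mod 97)
65^12 ≡ 22 (mod 97)
65^16 ≡ 35 (mod 97)
65^24 ≡ 96 (mod 97)
65^32 ≡ 61 (mod 97)
65^48 ≡ 1 (mod 97) ✓
Hence ord(65) = 48.

48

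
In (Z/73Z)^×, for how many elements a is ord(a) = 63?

0

φ(73) = 73 − 1 = 72 = 2^3 · 3^2.
In a cyclic group of order 72, there are φ(d) elements of order d for each divisor d of 72, and zero for non-divisors.
Here 72 is not a multiple of 63, so there are no elements of order 63.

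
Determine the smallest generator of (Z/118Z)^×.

11

φ(118) = φ(2)·φ(59) = 1·58 = 58 = 2 · 29.
g is a primitive root iff g^(58/q) ≢ 1 (mod 118) for each prime q ∈ {2, 29}.
g = 2: gcd(2, 118) = 2 > 1, not a unit — skip.
g = 3: 3^29 ≡ 1 — hits 1, so not a primitive root.
g = 4: gcd(4, 118) = 2 > 1, not a unit — skip.
g = 5: 5^29 ≡ 1 — hits 1, so not a primitive root.
g = 6: gcd(6, 118) = 2 > 1, not a unit — skip.
g = 7: 7^29 ≡ 1 — hits 1, so not a primitive root.
g = 8: gcd(8, 118) = 2 > 1, not a unit — skip.
g = 9: 9^29 ≡ 1 — hits 1, so not a primitive root.
g = 10: gcd(10, 118) = 2 > 1, not a unit — skip.
g = 11: 11^29 ≡ 117; 11^2 ≡ 3 — none is 1, so 11 is a primitive root.
The smallest primitive root modulo 118 is 11.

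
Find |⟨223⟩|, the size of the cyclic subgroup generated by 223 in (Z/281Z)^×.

The order of 223 must divide φ(281) = 281 − 1 = 280 = 2^3 · 5 · 7.
Divisors of 280: 1, 2, 4, 5, 7, 8, 10, 14, 20, 28, 35, 40, 56, 70, 140, 280.
Check 223^d mod 281 for each divisor in increasing order:
223^1 ≡ 223 (mod 281)
223^2 ≡ 273 (mod 281)
223^4 ≡ 64 (mod 281)
223^5 ≡ 222 (mod 281)
223^7 ≡ 191 (mod 281)
223^8 ≡ 162 (mod 281)
223^10 ≡ 109 (mod 281)
223^14 ≡ 232 (mod 281)
223^20 ≡ 79 (mod 281)
223^28 ≡ 153 (mod 281)
223^35 ≡ 280 (mod 281)
223^40 ≡ 59 (mod 281)
223^56 ≡ 86 (mod 281)
223^70 ≡ 1 (mod 281) ✓
So ord_281(223) = 70.

70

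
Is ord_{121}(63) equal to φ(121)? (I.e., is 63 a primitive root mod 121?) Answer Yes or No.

φ(121) = φ(11^2) = 11·(11−1) = 110 = 2 · 5 · 11.
It suffices to check that the order of 63 is not a proper divisor of 110: compute 63^(110/q) for q ∈ {2, 5, 11}.
63^55 ≡ 120 (mod 121)  [q = 2: ≢ 1 ✓]
63^22 ≡ 9 (mod 121)  [q = 5: ≢ 1 ✓]
63^10 ≡ 23 (mod 121)  [q = 11: ≢ 1 ✓]
Every test exponent gives a nontrivial residue, hence 63 generates the full group.

Yes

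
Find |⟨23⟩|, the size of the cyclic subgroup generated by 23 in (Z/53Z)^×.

By Lagrange's theorem, ord_53(23) divides φ(53) = 53 − 1 = 52 = 2^2 · 13.
Divisors of 52: 1, 2, 4, 13, 26, 52.
Evaluate successive powers at the divisors of 52:
23^1 ≡ 23 (mod 53)
23^2 ≡ 52 (mod 53)
23^4 ≡ 1 (mod 53) ✓
Therefore the multiplicative order of 23 modulo 53 is 4.

4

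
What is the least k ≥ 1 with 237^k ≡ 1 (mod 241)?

12

By Lagrange's theorem, ord_241(237) divides φ(241) = 241 − 1 = 240 = 2^4 · 3 · 5.
Divisors of 240: 1, 2, 3, 4, 5, 6, 8, 10, 12, 15, 16, 20, 24, 30, 40, 48, 60, 80, 120, 240.
Check 237^d mod 241 for each divisor in increasing order:
237^1 ≡ 237 (mod 241)
237^2 ≡ 16 (mod 241)
237^3 ≡ 177 (mod 241)
237^4 ≡ 15 (mod 241)
237^5 ≡ 181 (mod 241)
237^6 ≡ 240 (mod 241)
237^8 ≡ 225 (mod 241)
237^10 ≡ 226 (mod 241)
237^12 ≡ 1 (mod 241) ✓
Therefore the multiplicative order of 237 modulo 241 is 12.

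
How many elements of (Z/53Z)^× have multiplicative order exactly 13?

12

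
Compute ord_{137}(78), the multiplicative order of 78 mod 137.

ord(78) | φ(137) = 137 − 1 = 136 = 2^3 · 17.
Divisors of 136: 1, 2, 4, 8, 17, 34, 68, 136.
Check 78^d mod 137 for each divisor in increasing order:
78^1 ≡ 78 (mod 137)
78^2 ≡ 56 (mod 137)
78^4 ≡ 122 (mod 137)
78^8 ≡ 88 (mod 137)
78^17 ≡ 136 (mod 137)
78^34 ≡ 1 (mod 137) ✓
So ord_137(78) = 34.

34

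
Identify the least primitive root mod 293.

2

φ(293) = 293 − 1 = 292 = 2^2 · 73.
g is a primitive root iff g^(292/q) ≢ 1 (mod 293) for each prime q ∈ {2, 73}.
g = 2: 2^146 ≡ 292; 2^4 ≡ 16 — none is 1, so 2 is a primitive root.
So 2 is the smallest generator of (Z/293Z)^×.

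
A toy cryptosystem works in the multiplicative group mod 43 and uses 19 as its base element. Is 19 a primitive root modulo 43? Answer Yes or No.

Yes

φ(43) = 43 − 1 = 42 = 2 · 3 · 7.
19 is a primitive root mod 43 iff 19^(φ(43)/q) ≢ 1 for every prime q | φ(43), i.e. q ∈ {2, 3, 7}.
19^21 ≡ 42 (mod 43)  [q = 2: ≢ 1 ✓]
19^14 ≡ 36 (mod 43)  [q = 3: ≢ 1 ✓]
19^6 ≡ 11 (mod 43)  [q = 7: ≢ 1 ✓]
Every test exponent gives a nontrivial residue, hence 19 generates the full group.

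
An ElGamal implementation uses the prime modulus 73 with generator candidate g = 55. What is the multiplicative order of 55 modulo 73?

9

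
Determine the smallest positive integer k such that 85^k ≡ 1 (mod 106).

ord(85) | φ(106) = φ(2)·φ(53) = 1·52 = 52 = 2^2 · 13.
Divisors of 52: 1, 2, 4, 13, 26, 52.
Check 85^d mod 106 for each divisor in increasing order:
85^1 ≡ 85 (mod 106)
85^2 ≡ 17 (mod 106)
85^4 ≡ 77 (mod 106)
85^13 ≡ 83 (mod 106)
85^26 ≡ 105 (mod 106)
85^52 ≡ 1 (mod 106) ✓
So ord_106(85) = 52.

52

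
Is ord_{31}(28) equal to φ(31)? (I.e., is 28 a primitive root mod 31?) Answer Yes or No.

φ(31) = 31 − 1 = 30 = 2 · 3 · 5.
It suffices to check that the order of 28 is not a proper divisor of 30: compute 28^(30/q) for q ∈ {2, 3, 5}.
28^15 ≡ 1 (mod 31)  [q = 2: ≡ 1 ✗]
28^10 ≡ 25 (mod 31)  [q = 3: ≢ 1 ✓]
28^6 ≡ 16 (mod 31)  [q = 5: ≢ 1 ✓]
The check at q = 2 fails, so 28 generates a proper subgroup.

No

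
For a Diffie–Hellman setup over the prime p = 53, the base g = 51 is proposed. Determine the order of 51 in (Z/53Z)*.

52

The order of 51 must divide φ(53) = 53 − 1 = 52 = 2^2 · 13.
Divisors of 52: 1, 2, 4, 13, 26, 52.
Evaluate successive powers at the divisors of 52:
51^1 ≡ 51 (mod 53)
51^2 ≡ 4 (mod 53)
51^4 ≡ 16 (mod 53)
51^13 ≡ 23 (mod 53)
51^26 ≡ 52 (mod 53)
51^52 ≡ 1 (mod 53) ✓
The smallest such exponent is 52, so the order of 51 is 52.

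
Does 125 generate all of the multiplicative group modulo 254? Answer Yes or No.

φ(254) = φ(2)·φ(127) = 1·126 = 126 = 2 · 3^2 · 7.
125 is a primitive root mod 254 iff 125^(φ(254)/q) ≢ 1 for every prime q | φ(254), i.e. q ∈ {2, 3, 7}.
125^63 ≡ 253 (mod 254)  [q = 2: ≢ 1 ✓]
125^42 ≡ 1 (mod 254)  [q = 3: ≡ 1 ✗]
125^18 ≡ 143 (mod 254)  [q = 7: ≢ 1 ✓]
The check at q = 3 fails, so 125 generates a proper subgroup.

No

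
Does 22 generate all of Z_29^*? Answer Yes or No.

No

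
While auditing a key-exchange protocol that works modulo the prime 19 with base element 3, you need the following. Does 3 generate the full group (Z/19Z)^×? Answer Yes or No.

φ(19) = 19 − 1 = 18 = 2 · 3^2.
It suffices to check that the order of 3 is not a proper divisor of 18: compute 3^(18/q) for q ∈ {2, 3}.
3^9 ≡ 18 (mod 19)  [q = 2: ≢ 1 ✓]
3^6 ≡ 7 (mod 19)  [q = 3: ≢ 1 ✓]
Every test exponent gives a nontrivial residue, hence 3 generates the full group.

Yes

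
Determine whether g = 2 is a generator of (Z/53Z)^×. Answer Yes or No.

Yes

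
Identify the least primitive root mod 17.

3

φ(17) = 17 − 1 = 16 = 2^4.
Test candidates g = 2, 3, … against the prime factors q ∈ {2} of φ(17): g is a generator iff g^(16/q) ≢ 1 for every such q.
g = 2: 2^8 ≡ 1 — hits 1, so not a primitive root.
g = 3: 3^8 ≡ 16 — none is 1, so 3 is a primitive root.
Hence the least primitive root of 17 is 3.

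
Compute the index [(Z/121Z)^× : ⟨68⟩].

The order of 68 must divide φ(121) = φ(11^2) = 11·(11−1) = 110 = 2 · 5 · 11.
Divisors of 110: 1, 2, 5, 10, 11, 22, 55, 110.
Test each divisor d:
68^1 ≡ 68
68^2 ≡ 26
68^5 ≡ 109
68^10 ≡ 23
68^11 ≡ 112
68^22 ≡ 81
68^55 ≡ 120
68^110 ≡ 1
So ord_121(68) = 110, hence |⟨68⟩| = 110.
Index = |(Z/121Z)^×| / |⟨68⟩| = 110 / 110 = 1.

1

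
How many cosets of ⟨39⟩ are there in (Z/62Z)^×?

6

By Lagrange's theorem, ord_62(39) divides φ(62) = φ(2)·φ(31) = 1·30 = 30 = 2 · 3 · 5.
Divisors of 30: 1, 2, 3, 5, 6, 10, 15, 30.
Compute 39^d (mod 62) for the divisors d until we hit 1:
39^1 ≡ 39 (mod 62)
39^2 ≡ 33 (mod 62)
39^3 ≡ 47 (mod 62)
39^5 ≡ 1 (mod 62) ✓
So ord_62(39) = 5, hence |⟨39⟩| = 5.
The index is φ(62) / ord(39) = 30 / 5 = 6.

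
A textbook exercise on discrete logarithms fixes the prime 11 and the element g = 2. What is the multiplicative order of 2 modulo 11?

10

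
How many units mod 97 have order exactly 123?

0

φ(97) = 97 − 1 = 96 = 2^5 · 3.
In a cyclic group of order 96, there are φ(d) elements of order d for each divisor d of 96, and zero for non-divisors.
Here 96 is not a multiple of 123, so there are no elements of order 123.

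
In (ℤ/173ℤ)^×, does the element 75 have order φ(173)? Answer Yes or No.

Yes

φ(173) = 173 − 1 = 172 = 2^2 · 43.
75 is a primitive root mod 173 iff 75^(φ(173)/q) ≢ 1 for every prime q | φ(173), i.e. q ∈ {2, 43}.
75^86 ≡ 172 (mod 173)  [q = 2: ≢ 1 ✓]
75^4 ≡ 136 (mod 173)  [q = 43: ≢ 1 ✓]
All checks pass, so 75 has order 172 and is a primitive root modulo 173.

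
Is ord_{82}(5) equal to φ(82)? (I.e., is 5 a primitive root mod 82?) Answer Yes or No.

No

φ(82) = φ(2)·φ(41) = 1·40 = 40 = 2^3 · 5.
It suffices to check that the order of 5 is not a proper divisor of 40: compute 5^(40/q) for q ∈ {2, 5}.
5^20 ≡ 1 (mod 82)  [q = 2: ≡ 1 ✗]
5^8 ≡ 59 (mod 82)  [q = 5: ≢ 1 ✓]
Since 5^20 ≡ 1, the order of 5 divides 20 < 40, so 5 is not a primitive root.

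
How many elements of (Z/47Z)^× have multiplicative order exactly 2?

φ(47) = 47 − 1 = 46 = 2 · 23.
Since (Z/47Z)^× is cyclic of order 46, the number of elements of order d is φ(d) when d | 46 and 0 otherwise.
2 | 46, and φ(2) = 2 − 1 = 1.

1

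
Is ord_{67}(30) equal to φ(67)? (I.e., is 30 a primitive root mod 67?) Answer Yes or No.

No

φ(67) = 67 − 1 = 66 = 2 · 3 · 11.
Test 30^(66/q) mod 67 for each prime factor q of 66:
30^33 ≡ 66 (mod 67)  [q = 2: ≢ 1 ✓]
30^22 ≡ 37 (mod 67)  [q = 3: ≢ 1 ✓]
30^6 ≡ 1 (mod 67)  [q = 11: ≡ 1 ✗]
30^6 ≡ 1 shows ord(30) | 6, strictly less than φ(67); not a primitive root.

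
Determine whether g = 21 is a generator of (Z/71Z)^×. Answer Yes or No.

φ(71) = 71 − 1 = 70 = 2 · 5 · 7.
It suffices to check that the order of 21 is not a proper divisor of 70: compute 21^(70/q) for q ∈ {2, 5, 7}.
21^35 ≡ 70 (mod 71)  [q = 2: ≢ 1 ✓]
21^14 ≡ 5 (mod 71)  [q = 5: ≢ 1 ✓]
21^10 ≡ 30 (mod 71)  [q = 7: ≢ 1 ✓]
All checks pass, so 21 has order 70 and is a primitive root modulo 71.

Yes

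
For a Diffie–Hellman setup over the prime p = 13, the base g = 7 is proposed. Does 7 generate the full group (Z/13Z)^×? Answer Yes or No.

φ(13) = 13 − 1 = 12 = 2^2 · 3.
Test 7^(12/q) mod 13 for each prime factor q of 12:
7^6 ≡ 12 (mod 13)  [q = 2: ≢ 1 ✓]
7^4 ≡ 9 (mod 13)  [q = 3: ≢ 1 ✓]
All checks pass, so 7 has order 12 and is a primitive root modulo 13.

Yes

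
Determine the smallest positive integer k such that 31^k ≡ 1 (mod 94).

46

ord(31) | φ(94) = φ(2)·φ(47) = 1·46 = 46 = 2 · 23.
Divisors of 46: 1, 2, 23, 46.
Check 31^d mod 94 for each divisor in increasing order:
31^1 ≡ 31 (mod 94)
31^2 ≡ 21 (mod 94)
31^23 ≡ 93 (mod 94)
31^46 ≡ 1 (mod 94) ✓
The smallest such exponent is 46, so the order of 31 is 46.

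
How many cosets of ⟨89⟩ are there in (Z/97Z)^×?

6

ord(89) | φ(97) = 97 − 1 = 96 = 2^5 · 3.
Divisors of 96: 1, 2, 3, 4, 6, 8, 12, 16, 24, 32, 48, 96.
Compute 89^d (mod 97) for the divisors d until we hit 1:
89^1 ≡ 89 (mod 97)
89^2 ≡ 64 (mod 97)
89^3 ≡ 70 (mod 97)
89^4 ≡ 22 (mod 97)
89^6 ≡ 50 (mod 97)
89^8 ≡ 96 (mod 97)
89^12 ≡ 75 (mod 97)
89^16 ≡ 1 (mod 97) ✓
Thus |⟨89⟩| = ord(89) = 16.
Index = |(Z/97Z)^×| / |⟨89⟩| = 96 / 16 = 6.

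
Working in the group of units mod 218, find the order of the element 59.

108

By Lagrange's theorem, ord_218(59) divides φ(218) = φ(2)·φ(109) = 1·108 = 108 = 2^2 · 3^3.
Divisors of 108: 1, 2, 3, 4, 6, 9, 12, 18, 27, 36, 54, 108.
Evaluate successive powers at the divisors of 108:
59^1 ≡ 59 (mod 218)
59^2 ≡ 211 (mod 218)
59^3 ≡ 23 (mod 218)
59^4 ≡ 49 (mod 218)
59^6 ≡ 93 (mod 218)
59^9 ≡ 177 (mod 218)
59^12 ≡ 147 (mod 218)
59^18 ≡ 155 (mod 218)
59^27 ≡ 185 (mod 218)
59^36 ≡ 45 (mod 218)
59^54 ≡ 217 (mod 218)
59^108 ≡ 1 (mod 218) ✓
The smallest such exponent is 108, so the order of 59 is 108.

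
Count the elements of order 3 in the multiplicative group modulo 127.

2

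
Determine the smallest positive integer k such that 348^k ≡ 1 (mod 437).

Since 348 ∈ (Z/437Z)^×, its order divides φ(437) = φ(19·23) = (19−1)·(23−1) = 18·22 = 396 = 2^2 · 3^2 · 11.
Divisors of 396: 1, 2, 3, 4, 6, 9, 11, 12, 18, 22, 33, 36, 44, 66, 99, 132, 198, 396.
Test each divisor d:
348^1 ≡ 348
348^2 ≡ 55
348^3 ≡ 349
348^4 ≡ 403
348^6 ≡ 315
348^9 ≡ 248
348^11 ≡ 93
348^12 ≡ 26
348^18 ≡ 324
348^22 ≡ 346
348^33 ≡ 277
348^36 ≡ 96
348^44 ≡ 415
348^66 ≡ 254
348^99 ≡ 1
Hence ord(348) = 99.

99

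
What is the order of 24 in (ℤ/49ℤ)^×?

42

ord(24) | φ(49) = φ(7^2) = 7·(7−1) = 42 = 2 · 3 · 7.
Divisors of 42: 1, 2, 3, 6, 7, 14, 21, 42.
Evaluate successive powers at the divisors of 42:
24^1 ≡ 24 (mod 49)
24^2 ≡ 37 (mod 49)
24^3 ≡ 6 (mod 49)
24^6 ≡ 36 (mod 49)
24^7 ≡ 31 (mod 49)
24^14 ≡ 30 (mod 49)
24^21 ≡ 48 (mod 49)
24^42 ≡ 1 (mod 49) ✓
The smallest such exponent is 42, so the order of 24 is 42.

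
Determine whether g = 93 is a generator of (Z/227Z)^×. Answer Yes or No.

φ(227) = 227 − 1 = 226 = 2 · 113.
An element g generates (Z/227Z)^× iff g^(226/q) ≢ 1 (mod 227) for each prime q ∈ {2, 113}.
93^113 ≡ 226 (mod 227)  [q = 2: ≢ 1 ✓]
93^2 ≡ 23 (mod 227)  [q = 113: ≢ 1 ✓]
None equal 1, so ord_227(93) = 226: 93 is a primitive root.

Yes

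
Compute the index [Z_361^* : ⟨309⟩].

2

The order of 309 must divide φ(361) = φ(19^2) = 19·(19−1) = 342 = 2 · 3^2 · 19.
Divisors of 342: 1, 2, 3, 6, 9, 18, 19, 38, 57, 114, 171, 342.
Test each divisor d:
309^1 ≡ 309
309^2 ≡ 177
309^3 ≡ 182
309^6 ≡ 273
309^9 ≡ 229
309^18 ≡ 96
309^19 ≡ 62
309^38 ≡ 234
309^57 ≡ 68
309^114 ≡ 292
309^171 ≡ 1
So ord_361(309) = 171, hence |⟨309⟩| = 171.
Index = |(Z/361Z)^×| / |⟨309⟩| = 342 / 171 = 2.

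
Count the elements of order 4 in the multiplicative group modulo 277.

2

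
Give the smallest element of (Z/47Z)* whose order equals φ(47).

5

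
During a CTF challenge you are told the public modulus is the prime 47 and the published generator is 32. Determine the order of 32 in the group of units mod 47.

23

By Lagrange's theorem, ord_47(32) divides φ(47) = 47 − 1 = 46 = 2 · 23.
Divisors of 46: 1, 2, 23, 46.
Check 32^d mod 47 for each divisor in increasing order:
32^1 ≡ 32 (mod 47)
32^2 ≡ 37 (mod 47)
32^23 ≡ 1 (mod 47) ✓
So ord_47(32) = 23.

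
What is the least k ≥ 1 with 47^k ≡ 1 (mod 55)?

20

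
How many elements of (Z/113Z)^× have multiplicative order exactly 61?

φ(113) = 113 − 1 = 112 = 2^4 · 7.
In a cyclic group of order 112, there are φ(d) elements of order d for each divisor d of 112, and zero for non-divisors.
Since 61 ∤ 112, the count is 0.

0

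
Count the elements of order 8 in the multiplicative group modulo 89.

φ(89) = 89 − 1 = 88 = 2^3 · 11.
(Z/89Z)^× is cyclic (|G| = 88); a cyclic group of order m has exactly φ(d) elements of each order d | m, and none otherwise.
8 = 2^3 divides 88, and φ(8) = 4.

4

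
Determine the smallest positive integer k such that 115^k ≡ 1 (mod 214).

ord(115) | φ(214) = φ(2)·φ(107) = 1·106 = 106 = 2 · 53.
Divisors of 106: 1, 2, 53, 106.
Compute 115^d (mod 214) for the divisors d until we hit 1:
115^1 ≡ 115 (mod 214)
115^2 ≡ 171 (mod 214)
115^53 ≡ 213 (mod 214)
115^106 ≡ 1 (mod 214) ✓
Therefore the multiplicative order of 115 modulo 214 is 106.

106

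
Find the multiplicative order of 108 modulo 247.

18

By Lagrange's theorem, ord_247(108) divides φ(247) = φ(13·19) = (13−1)·(19−1) = 12·18 = 216 = 2^3 · 3^3.
Divisors of 216: 1, 2, 3, 4, 6, 8, 9, 12, 18, 24, 27, 36, 54, 72, 108, 216.
Check 108^d mod 247 for each divisor in increasing order:
108^1 ≡ 108
108^2 ≡ 55
108^3 ≡ 12
108^4 ≡ 61
108^6 ≡ 144
108^8 ≡ 16
108^9 ≡ 246
108^12 ≡ 235
108^18 ≡ 1
So ord_247(108) = 18.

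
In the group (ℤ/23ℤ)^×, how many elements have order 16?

φ(23) = 23 − 1 = 22 = 2 · 11.
(Z/23Z)^× is cyclic (|G| = 22); a cyclic group of order m has exactly φ(d) elements of each order d | m, and none otherwise.
Here 22 is not a multiple of 16, so there are no elements of order 16.

0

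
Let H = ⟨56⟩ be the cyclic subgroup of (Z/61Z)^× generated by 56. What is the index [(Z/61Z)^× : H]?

4

The order of 56 must divide φ(61) = 61 − 1 = 60 = 2^2 · 3 · 5.
Divisors of 60: 1, 2, 3, 4, 5, 6, 10, 12, 15, 20, 30, 60.
Compute 56^d (mod 61) for the divisors d until we hit 1:
56^1 ≡ 56 (mod 61)
56^2 ≡ 25 (mod 61)
56^3 ≡ 58 (mod 61)
56^4 ≡ 15 (mod 61)
56^5 ≡ 47 (mod 61)
56^6 ≡ 9 (mod 61)
56^10 ≡ 13 (mod 61)
56^12 ≡ 20 (mod 61)
56^15 ≡ 1 (mod 61) ✓
So ord_61(56) = 15, hence |⟨56⟩| = 15.
The index is φ(61) / ord(56) = 60 / 15 = 4.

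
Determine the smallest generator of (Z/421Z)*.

2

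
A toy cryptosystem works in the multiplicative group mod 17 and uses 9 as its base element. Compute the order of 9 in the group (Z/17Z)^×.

8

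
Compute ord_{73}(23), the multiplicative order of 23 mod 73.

36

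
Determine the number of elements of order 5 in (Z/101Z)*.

4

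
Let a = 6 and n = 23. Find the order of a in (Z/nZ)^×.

By Lagrange's theorem, ord_23(6) divides φ(23) = 23 − 1 = 22 = 2 · 11.
Divisors of 22: 1, 2, 11, 22.
Test each divisor d:
6^1 ≡ 6
6^2 ≡ 13
6^11 ≡ 1
Hence ord(6) = 11.

11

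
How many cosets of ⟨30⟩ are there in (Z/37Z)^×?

By Lagrange's theorem, ord_37(30) divides φ(37) = 37 − 1 = 36 = 2^2 · 3^2.
Divisors of 36: 1, 2, 3, 4, 6, 9, 12, 18, 36.
Evaluate successive powers at the divisors of 36:
30^1 ≡ 30 (mod 37)
30^2 ≡ 12 (mod 37)
30^3 ≡ 27 (mod 37)
30^4 ≡ 33 (mod 37)
30^6 ≡ 26 (mod 37)
30^9 ≡ 36 (mod 37)
30^12 ≡ 10 (mod 37)
30^18 ≡ 1 (mod 37) ✓
The order of 30 is 18, so the subgroup it generates has 18 elements.
Index = |(Z/37Z)^×| / |⟨30⟩| = 36 / 18 = 2.

2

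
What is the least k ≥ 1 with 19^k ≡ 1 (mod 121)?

110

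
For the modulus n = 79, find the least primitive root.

φ(79) = 79 − 1 = 78 = 2 · 3 · 13.
g is a primitive root iff g^(78/q) ≢ 1 (mod 79) for each prime q ∈ {2, 3, 13}.
g = 2: 2^39 ≡ 1 — hits 1, so not a primitive root.
g = 3: 3^39 ≡ 78; 3^26 ≡ 23; 3^6 ≡ 18 — none is 1, so 3 is a primitive root.
Hence the least primitive root of 79 is 3.

3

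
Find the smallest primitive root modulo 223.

φ(223) = 223 − 1 = 222 = 2 · 3 · 37.
g is a primitive root iff g^(222/q) ≢ 1 (mod 223) for each prime q ∈ {2, 3, 37}.
g = 2: 2^111 ≡ 1 — hits 1, so not a primitive root.
g = 3: 3^111 ≡ 222; 3^74 ≡ 183; 3^6 ≡ 60 — none is 1, so 3 is a primitive root.
The smallest primitive root modulo 223 is 3.

3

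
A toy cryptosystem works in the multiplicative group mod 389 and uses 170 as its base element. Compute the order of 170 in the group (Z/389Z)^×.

ord(170) | φ(389) = 389 − 1 = 388 = 2^2 · 97.
Divisors of 388: 1, 2, 4, 97, 194, 388.
Test each divisor d:
170^1 ≡ 170
170^2 ≡ 114
170^4 ≡ 159
170^97 ≡ 115
170^194 ≡ 388
170^388 ≡ 1
Hence ord(170) = 388.

388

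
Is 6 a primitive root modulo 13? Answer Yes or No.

φ(13) = 13 − 1 = 12 = 2^2 · 3.
6 is a primitive root mod 13 iff 6^(φ(13)/q) ≢ 1 for every prime q | φ(13), i.e. q ∈ {2, 3}.
6^6 ≡ 12 (mod 13)  [q = 2: ≢ 1 ✓]
6^4 ≡ 9 (mod 13)  [q = 3: ≢ 1 ✓]
All checks pass, so 6 has order 12 and is a primitive root modulo 13.

Yes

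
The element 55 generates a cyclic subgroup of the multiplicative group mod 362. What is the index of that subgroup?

Since 55 ∈ (Z/362Z)^×, its order divides φ(362) = φ(2)·φ(181) = 1·180 = 180 = 2^2 · 3^2 · 5.
Divisors of 180: 1, 2, 3, 4, 5, 6, 9, 10, 12, 15, 18, 20, 30, 36, 45, 60, 90, 180.
Compute 55^d (mod 362) for the divisors d until we hit 1:
55^1 ≡ 55
55^2 ≡ 129
55^3 ≡ 217
55^4 ≡ 351
55^5 ≡ 119
55^6 ≡ 29
55^9 ≡ 139
55^10 ≡ 43
55^12 ≡ 117
55^15 ≡ 49
55^18 ≡ 135
55^20 ≡ 39
55^30 ≡ 229
55^36 ≡ 125
55^45 ≡ 361
55^60 ≡ 313
55^90 ≡ 1
So ord_362(55) = 90, hence |⟨55⟩| = 90.
Index = |(Z/362Z)^×| / |⟨55⟩| = 180 / 90 = 2.

2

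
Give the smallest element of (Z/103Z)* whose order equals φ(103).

φ(103) = 103 − 1 = 102 = 2 · 3 · 17.
Test candidates g = 2, 3, … against the prime factors q ∈ {2, 3, 17} of φ(103): g is a generator iff g^(102/q) ≢ 1 for every such q.
g = 2: 2^51 ≡ 1 — hits 1, so not a primitive root.
g = 3: 3^51 ≡ 102; 3^34 ≡ 1 — hits 1, so not a primitive root.
g = 4: 4^51 ≡ 1 — hits 1, so not a primitive root.
g = 5: 5^51 ≡ 102; 5^34 ≡ 56; 5^6 ≡ 72 — none is 1, so 5 is a primitive root.
So 5 is the smallest generator of (Z/103Z)^×.

5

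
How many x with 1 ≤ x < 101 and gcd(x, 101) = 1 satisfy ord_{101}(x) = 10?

4

φ(101) = 101 − 1 = 100 = 2^2 · 5^2.
In a cyclic group of order 100, there are φ(d) elements of order d for each divisor d of 100, and zero for non-divisors.
10 = 2 · 5 divides 100, and φ(10) = 4.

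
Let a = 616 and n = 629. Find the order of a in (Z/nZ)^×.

36

ord(616) | φ(629) = φ(17·37) = (17−1)·(37−1) = 16·36 = 576 = 2^6 · 3^2.
Divisors of 576: 1, 2, 3, 4, 6, 8, 9, 12, 16, 18, 24, 32, 36, 48, 64, 72, 96, 144, 192, 288, 576.
Evaluate successive powers at the divisors of 576:
616^1 ≡ 616 (mod 629)
616^2 ≡ 169 (mod 629)
616^3 ≡ 319 (mod 629)
616^4 ≡ 256 (mod 629)
616^6 ≡ 492 (mod 629)
616^8 ≡ 120 (mod 629)
616^9 ≡ 327 (mod 629)
616^12 ≡ 528 (mod 629)
616^16 ≡ 562 (mod 629)
616^18 ≡ 628 (mod 629)
616^24 ≡ 137 (mod 629)
616^32 ≡ 86 (mod 629)
616^36 ≡ 1 (mod 629) ✓
So ord_629(616) = 36.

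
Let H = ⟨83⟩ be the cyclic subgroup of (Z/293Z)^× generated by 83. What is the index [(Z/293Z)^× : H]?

2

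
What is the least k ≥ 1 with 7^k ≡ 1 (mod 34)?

Since 7 ∈ (Z/34Z)^×, its order divides φ(34) = φ(2)·φ(17) = 1·16 = 16 = 2^4.
Divisors of 16: 1, 2, 4, 8, 16.
Evaluate successive powers at the divisors of 16:
7^1 ≡ 7 (mod 34)
7^2 ≡ 15 (mod 34)
7^4 ≡ 21 (mod 34)
7^8 ≡ 33 (mod 34)
7^16 ≡ 1 (mod 34) ✓
Therefore the multiplicative order of 7 modulo 34 is 16.

16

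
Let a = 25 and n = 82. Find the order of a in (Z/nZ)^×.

10

ord(25) | φ(82) = φ(2)·φ(41) = 1·40 = 40 = 2^3 · 5.
Divisors of 40: 1, 2, 4, 5, 8, 10, 20, 40.
Check 25^d mod 82 for each divisor in increasing order:
25^1 ≡ 25 (mod 82)
25^2 ≡ 51 (mod 82)
25^4 ≡ 59 (mod 82)
25^5 ≡ 81 (mod 82)
25^8 ≡ 37 (mod 82)
25^10 ≡ 1 (mod 82) ✓
The smallest such exponent is 10, so the order of 25 is 10.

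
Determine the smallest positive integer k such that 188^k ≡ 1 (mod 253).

11

ord(188) | φ(253) = φ(11·23) = (11−1)·(23−1) = 10·22 = 220 = 2^2 · 5 · 11.
Divisors of 220: 1, 2, 4, 5, 10, 11, 20, 22, 44, 55, 110, 220.
Evaluate successive powers at the divisors of 220:
188^1 ≡ 188 (mod 253)
188^2 ≡ 177 (mod 253)
188^4 ≡ 210 (mod 253)
188^5 ≡ 12 (mod 253)
188^10 ≡ 144 (mod 253)
188^11 ≡ 1 (mod 253) ✓
The smallest such exponent is 11, so the order of 188 is 11.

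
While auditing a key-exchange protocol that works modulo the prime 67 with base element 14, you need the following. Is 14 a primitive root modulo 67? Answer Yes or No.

No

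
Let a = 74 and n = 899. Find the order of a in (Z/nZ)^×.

210

Since 74 ∈ (Z/899Z)^×, its order divides φ(899) = φ(29·31) = (29−1)·(31−1) = 28·30 = 840 = 2^3 · 3 · 5 · 7.
Divisors of 840: 1, 2, 3, 4, 5, 6, 7, 8, 10, 12, 14, 15, 20, 21, 24, 28, 30, 35, 40, 42, 56, 60, 70, 84, 105, 120, 140, 168, 210, 280, 420, 840.
Compute 74^d (mod 899) for the divisors d until we hit 1:
74^1 ≡ 74
74^2 ≡ 82
74^3 ≡ 674
74^4 ≡ 431
74^5 ≡ 429
74^6 ≡ 281
74^7 ≡ 117
74^8 ≡ 567
74^10 ≡ 645
74^12 ≡ 748
74^14 ≡ 204
74^15 ≡ 712
74^20 ≡ 687
74^21 ≡ 494
74^24 ≡ 326
74^28 ≡ 262
74^30 ≡ 807
74^35 ≡ 88
74^40 ≡ 893
74^42 ≡ 407
74^56 ≡ 320
74^60 ≡ 373
74^70 ≡ 552
74^84 ≡ 233
74^105 ≡ 30
74^120 ≡ 683
74^140 ≡ 842
74^168 ≡ 349
74^210 ≡ 1
Therefore the multiplicative order of 74 modulo 899 is 210.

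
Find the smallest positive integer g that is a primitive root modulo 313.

φ(313) = 313 − 1 = 312 = 2^3 · 3 · 13.
Test candidates g = 2, 3, … against the prime factors q ∈ {2, 3, 13} of φ(313): g is a generator iff g^(312/q) ≢ 1 for every such q.
g = 2: 2^156 ≡ 1 — hits 1, so not a primitive root.
g = 3: 3^156 ≡ 1 — hits 1, so not a primitive root.
g = 4: 4^156 ≡ 1 — hits 1, so not a primitive root.
g = 5: 5^156 ≡ 312; 5^104 ≡ 1 — hits 1, so not a primitive root.
g = 6: 6^156 ≡ 1 — hits 1, so not a primitive root.
g = 7: 7^156 ≡ 312; 7^104 ≡ 1 — hits 1, so not a primitive root.
g = 8: 8^156 ≡ 1 — hits 1, so not a primitive root.
g = 9: 9^156 ≡ 1 — hits 1, so not a primitive root.
g = 10: 10^156 ≡ 312; 10^104 ≡ 214; 10^24 ≡ 103 — none is 1, so 10 is a primitive root.
So 10 is the smallest generator of (Z/313Z)^×.

10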